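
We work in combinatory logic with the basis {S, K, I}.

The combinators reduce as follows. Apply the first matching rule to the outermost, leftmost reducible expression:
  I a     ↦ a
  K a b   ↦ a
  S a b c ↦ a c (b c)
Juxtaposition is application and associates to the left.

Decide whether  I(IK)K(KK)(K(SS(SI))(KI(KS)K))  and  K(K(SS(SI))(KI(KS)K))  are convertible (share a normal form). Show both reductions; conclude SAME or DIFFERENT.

Term A:
  start: I(IK)K(KK)(K(SS(SI))(KI(KS)K))
  →1  IKK(KK)(K(SS(SI))(KI(KS)K))
  →2  KK(KK)(K(SS(SI))(KI(KS)K))
  →3  K(K(SS(SI))(KI(KS)K))
  →4  K(SS(SI))

Term B:
  start: K(K(SS(SI))(KI(KS)K))
  →1  K(SS(SI))

Answer: SAME — A ⇓ K(SS(SI)), B ⇓ K(SS(SI))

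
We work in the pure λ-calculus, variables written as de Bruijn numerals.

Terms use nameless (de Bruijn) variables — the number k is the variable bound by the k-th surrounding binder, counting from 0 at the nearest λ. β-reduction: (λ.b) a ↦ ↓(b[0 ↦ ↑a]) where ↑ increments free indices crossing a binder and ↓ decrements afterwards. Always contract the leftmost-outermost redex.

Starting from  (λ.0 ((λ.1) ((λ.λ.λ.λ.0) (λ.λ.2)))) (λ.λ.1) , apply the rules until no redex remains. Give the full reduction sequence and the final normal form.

  start: (λ.0 ((λ.1) ((λ.λ.λ.λ.0) (λ.λ.2)))) (λ.λ.1)
  [1] (λ.λ.1) ((λ.λ.λ.1) ((λ.λ.λ.λ.0) (λ.λ.λ.λ.1)))
  [2] λ.(λ.λ.λ.1) ((λ.λ.λ.λ.0) (λ.λ.λ.λ.1))
  [3] λ.λ.λ.1

Answer: normal form = λ.λ.λ.1  (in 3 steps)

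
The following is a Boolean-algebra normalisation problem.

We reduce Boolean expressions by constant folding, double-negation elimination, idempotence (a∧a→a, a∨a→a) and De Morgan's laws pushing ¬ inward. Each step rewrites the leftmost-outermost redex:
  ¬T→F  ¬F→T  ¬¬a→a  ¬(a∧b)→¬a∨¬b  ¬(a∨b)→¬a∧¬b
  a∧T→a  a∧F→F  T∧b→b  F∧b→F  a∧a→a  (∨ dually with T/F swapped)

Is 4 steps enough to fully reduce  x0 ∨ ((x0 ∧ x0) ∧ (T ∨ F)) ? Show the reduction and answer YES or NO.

  start: x0 ∨ ((x0 ∧ x0) ∧ (T ∨ F))
  [1] x0 ∨ (x0 ∧ (T ∨ F))
  [2] x0 ∨ (x0 ∧ T)
  [3] x0 ∨ x0
  [4] x0

Answer: YES — reaches normal form x0 in 4 ≤ 4 steps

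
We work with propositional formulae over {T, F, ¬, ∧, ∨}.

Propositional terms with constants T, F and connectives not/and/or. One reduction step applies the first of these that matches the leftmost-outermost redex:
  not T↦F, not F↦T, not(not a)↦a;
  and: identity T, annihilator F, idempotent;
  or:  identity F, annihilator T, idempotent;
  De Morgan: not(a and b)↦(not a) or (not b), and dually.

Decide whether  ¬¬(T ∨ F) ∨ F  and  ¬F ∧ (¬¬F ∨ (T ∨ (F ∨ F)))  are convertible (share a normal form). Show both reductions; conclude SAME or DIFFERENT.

Term A:
  start: ¬¬(T ∨ F) ∨ F
  →1  ¬¬(T ∨ F)
  →2  T ∨ F
  →3  T

Term B:
  start: ¬F ∧ (¬¬F ∨ (T ∨ (F ∨ F)))
  →1  T ∧ (¬¬F ∨ (T ∨ (F ∨ F)))
  →2  ¬¬F ∨ (T ∨ (F ∨ F))
  →3  F ∨ (T ∨ (F ∨ F))
  →4  T ∨ (F ∨ F)
  →5  T

Answer: SAME — A ⇓ T, B ⇓ T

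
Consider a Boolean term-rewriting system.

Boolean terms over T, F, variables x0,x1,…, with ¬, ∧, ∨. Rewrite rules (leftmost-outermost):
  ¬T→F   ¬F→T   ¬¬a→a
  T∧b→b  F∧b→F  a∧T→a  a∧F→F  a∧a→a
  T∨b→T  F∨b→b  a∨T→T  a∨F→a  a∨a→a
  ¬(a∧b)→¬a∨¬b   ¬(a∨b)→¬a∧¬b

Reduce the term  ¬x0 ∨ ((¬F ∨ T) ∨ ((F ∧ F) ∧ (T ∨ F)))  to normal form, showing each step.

Answer: normal form = T  (in 3 steps)

Reduction:
  start: ¬x0 ∨ ((¬F ∨ T) ∨ ((F ∧ F) ∧ (T ∨ F)))
  →1  ¬x0 ∨ (T ∨ ((F ∧ F) ∧ (T ∨ F)))
  →2  ¬x0 ∨ T
  →3  T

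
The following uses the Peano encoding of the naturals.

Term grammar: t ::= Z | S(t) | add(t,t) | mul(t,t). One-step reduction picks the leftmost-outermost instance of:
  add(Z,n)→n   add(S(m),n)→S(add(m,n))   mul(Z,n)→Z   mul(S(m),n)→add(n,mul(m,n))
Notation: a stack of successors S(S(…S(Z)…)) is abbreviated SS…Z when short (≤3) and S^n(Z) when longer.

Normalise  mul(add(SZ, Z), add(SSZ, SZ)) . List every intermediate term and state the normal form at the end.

  start: mul(add(SZ, Z), add(SSZ, SZ))
  step 1: mul(S(add(Z, Z)), add(SSZ, SZ))
  step 2: add(add(SSZ, SZ), mul(add(Z, Z), add(SSZ, SZ)))
  step 3: add(S(add(SZ, SZ)), mul(add(Z, Z), add(SSZ, SZ)))
  step 4: S(add(add(SZ, SZ), mul(add(Z, Z), add(SSZ, SZ))))
  step 5: S(add(S(add(Z, SZ)), mul(add(Z, Z), add(SSZ, SZ))))
  step 6: S(S(add(add(Z, SZ), mul(add(Z, Z), add(SSZ, SZ)))))
  step 7: S(S(add(SZ, mul(add(Z, Z), add(SSZ, SZ)))))
  step 8: S(S(S(add(Z, mul(add(Z, Z), add(SSZ, SZ))))))
  step 9: S(S(S(mul(add(Z, Z), add(SSZ, SZ)))))
  step 10: S(S(S(mul(Z, add(SSZ, SZ)))))
  step 11: SSSZ

Answer: normal form = SSSZ  (in 11 steps)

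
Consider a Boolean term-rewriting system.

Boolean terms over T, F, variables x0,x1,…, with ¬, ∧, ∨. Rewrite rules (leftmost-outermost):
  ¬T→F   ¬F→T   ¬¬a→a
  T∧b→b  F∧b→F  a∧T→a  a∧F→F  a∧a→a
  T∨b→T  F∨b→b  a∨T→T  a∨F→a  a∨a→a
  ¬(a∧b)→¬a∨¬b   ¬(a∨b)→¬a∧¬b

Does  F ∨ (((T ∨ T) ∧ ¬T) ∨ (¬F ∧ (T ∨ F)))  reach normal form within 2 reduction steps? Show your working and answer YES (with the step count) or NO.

  start: F ∨ (((T ∨ T) ∧ ¬T) ∨ (¬F ∧ (T ∨ F)))
  [1] ((T ∨ T) ∧ ¬T) ∨ (¬F ∧ (T ∨ F))
  [2] (T ∧ ¬T) ∨ (¬F ∧ (T ∨ F))

Answer: NO — after 2 steps the term is (T ∧ ¬T) ∨ (¬F ∧ (T ∨ F)), not yet normal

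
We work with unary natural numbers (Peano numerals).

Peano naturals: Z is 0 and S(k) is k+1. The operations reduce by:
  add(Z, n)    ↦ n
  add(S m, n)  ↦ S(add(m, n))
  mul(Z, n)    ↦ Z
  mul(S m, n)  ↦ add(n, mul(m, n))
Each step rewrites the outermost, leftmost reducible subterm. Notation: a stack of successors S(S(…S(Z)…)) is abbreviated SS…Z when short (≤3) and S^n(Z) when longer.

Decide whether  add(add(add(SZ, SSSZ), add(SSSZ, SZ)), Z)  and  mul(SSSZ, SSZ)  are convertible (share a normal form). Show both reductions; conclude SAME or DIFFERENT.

Answer: DIFFERENT — A ⇓ S^8(Z), B ⇓ S^6(Z)

Working:
Term A:
  start: add(add(add(SZ, SSSZ), add(SSSZ, SZ)), Z)
  →1  add(add(S(add(Z, SSSZ)), add(SSSZ, SZ)), Z)
  →2  add(S(add(add(Z, SSSZ), add(SSSZ, SZ))), Z)
  →3  S(add(add(add(Z, SSSZ), add(SSSZ, SZ)), Z))
  →4  S(add(add(SSSZ, add(SSSZ, SZ)), Z))
  →5  S(add(S(add(SSZ, add(SSSZ, SZ))), Z))
  →6  S(S(add(add(SSZ, add(SSSZ, SZ)), Z)))
  →7  S(S(add(S(add(SZ, add(SSSZ, SZ))), Z)))
  →8  S(S(S(add(add(SZ, add(SSSZ, SZ)), Z))))
  →9  S(S(S(add(S(add(Z, add(SSSZ, SZ))), Z))))
  →10  S(S(S(S(add(add(Z, add(SSSZ, SZ)), Z)))))
  →11  S(S(S(S(add(add(SSSZ, SZ), Z)))))
  →12  S(S(S(S(add(S(add(SSZ, SZ)), Z)))))
  →13  S(S(S(S(S(add(add(SSZ, SZ), Z))))))
  →14  S(S(S(S(S(add(S(add(SZ, SZ)), Z))))))
  →15  S(S(S(S(S(S(add(add(SZ, SZ), Z)))))))
  →16  S(S(S(S(S(S(add(S(add(Z, SZ)), Z)))))))
  →17  S(S(S(S(S(S(S(add(add(Z, SZ), Z))))))))
  →18  S(S(S(S(S(S(S(add(SZ, Z))))))))
  →19  S(S(S(S(S(S(S(S(add(Z, Z)))))))))
  →20  S^8(Z)

Term B:
  start: mul(SSSZ, SSZ)
  →1  add(SSZ, mul(SSZ, SSZ))
  →2  S(add(SZ, mul(SSZ, SSZ)))
  →3  S(S(add(Z, mul(SSZ, SSZ))))
  →4  S(S(mul(SSZ, SSZ)))
  →5  S(S(add(SSZ, mul(SZ, SSZ))))
  →6  S(S(S(add(SZ, mul(SZ, SSZ)))))
  →7  S(S(S(S(add(Z, mul(SZ, SSZ))))))
  →8  S(S(S(S(mul(SZ, SSZ)))))
  →9  S(S(S(S(add(SSZ, mul(Z, SSZ))))))
  →10  S(S(S(S(S(add(SZ, mul(Z, SSZ)))))))
  →11  S(S(S(S(S(S(add(Z, mul(Z, SSZ))))))))
  →12  S(S(S(S(S(S(mul(Z, SSZ)))))))
  →13  S^6(Z)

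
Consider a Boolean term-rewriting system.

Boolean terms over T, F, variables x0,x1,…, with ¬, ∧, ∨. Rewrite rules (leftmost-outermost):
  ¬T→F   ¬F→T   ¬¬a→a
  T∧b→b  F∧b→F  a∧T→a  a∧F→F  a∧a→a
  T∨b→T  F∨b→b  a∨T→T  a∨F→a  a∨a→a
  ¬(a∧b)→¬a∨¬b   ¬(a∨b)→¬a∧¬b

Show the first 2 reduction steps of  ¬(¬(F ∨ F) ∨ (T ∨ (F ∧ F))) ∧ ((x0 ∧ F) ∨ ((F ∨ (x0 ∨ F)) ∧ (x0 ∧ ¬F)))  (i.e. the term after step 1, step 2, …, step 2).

Answer: after 2 steps: ((F ∨ F) ∧ ¬(T ∨ (F ∧ F))) ∧ ((x0 ∧ F) ∨ ((F ∨ (x0 ∨ F)) ∧ (x0 ∧ ¬F)))

Derivation:
  start: ¬(¬(F ∨ F) ∨ (T ∨ (F ∧ F))) ∧ ((x0 ∧ F) ∨ ((F ∨ (x0 ∨ F)) ∧ (x0 ∧ ¬F)))
  step 1: (¬¬(F ∨ F) ∧ ¬(T ∨ (F ∧ F))) ∧ ((x0 ∧ F) ∨ ((F ∨ (x0 ∨ F)) ∧ (x0 ∧ ¬F)))
  step 2: ((F ∨ F) ∧ ¬(T ∨ (F ∧ F))) ∧ ((x0 ∧ F) ∨ ((F ∨ (x0 ∨ F)) ∧ (x0 ∧ ¬F)))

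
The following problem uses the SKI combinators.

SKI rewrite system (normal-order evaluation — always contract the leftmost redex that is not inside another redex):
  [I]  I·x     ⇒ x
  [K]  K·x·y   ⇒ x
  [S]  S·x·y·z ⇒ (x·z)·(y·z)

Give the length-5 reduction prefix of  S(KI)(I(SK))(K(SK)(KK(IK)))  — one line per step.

Answer: after 5 steps: SK(SK)

Reduction:
  start: S(KI)(I(SK))(K(SK)(KK(IK)))
  step 1: KI(K(SK)(KK(IK)))(I(SK)(K(SK)(KK(IK))))
  step 2: I(I(SK)(K(SK)(KK(IK))))
  step 3: I(SK)(K(SK)(KK(IK)))
  step 4: SK(K(SK)(KK(IK)))
  step 5: SK(SK)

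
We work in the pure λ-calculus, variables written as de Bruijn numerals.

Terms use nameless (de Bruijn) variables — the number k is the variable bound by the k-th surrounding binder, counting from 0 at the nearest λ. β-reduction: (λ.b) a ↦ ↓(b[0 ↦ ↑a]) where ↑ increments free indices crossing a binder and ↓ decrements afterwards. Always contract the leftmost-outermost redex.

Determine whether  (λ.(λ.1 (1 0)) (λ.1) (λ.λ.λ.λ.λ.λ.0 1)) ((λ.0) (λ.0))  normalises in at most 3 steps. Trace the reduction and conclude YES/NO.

Answer: NO — after 3 steps the term is (λ.0) ((λ.0) (λ.0) (λ.(λ.0) (λ.0))) (λ.λ.λ.λ.λ.λ.0 1), not yet normal

Reduction:
  start: (λ.(λ.1 (1 0)) (λ.1) (λ.λ.λ.λ.λ.λ.0 1)) ((λ.0) (λ.0))
  [1] (λ.(λ.0) (λ.0) ((λ.0) (λ.0) 0)) (λ.(λ.0) (λ.0)) (λ.λ.λ.λ.λ.λ.0 1)
  [2] (λ.0) (λ.0) ((λ.0) (λ.0) (λ.(λ.0) (λ.0))) (λ.λ.λ.λ.λ.λ.0 1)
  [3] (λ.0) ((λ.0) (λ.0) (λ.(λ.0) (λ.0))) (λ.λ.λ.λ.λ.λ.0 1)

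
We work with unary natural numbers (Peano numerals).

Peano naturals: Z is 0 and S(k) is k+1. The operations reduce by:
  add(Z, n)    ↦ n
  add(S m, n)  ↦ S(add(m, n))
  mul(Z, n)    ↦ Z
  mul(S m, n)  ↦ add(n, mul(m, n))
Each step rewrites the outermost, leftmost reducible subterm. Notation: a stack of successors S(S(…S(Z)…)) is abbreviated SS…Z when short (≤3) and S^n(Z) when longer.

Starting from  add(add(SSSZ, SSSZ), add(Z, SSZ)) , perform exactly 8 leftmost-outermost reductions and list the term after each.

  start: add(add(SSSZ, SSSZ), add(Z, SSZ))
  step 1: add(S(add(SSZ, SSSZ)), add(Z, SSZ))
  step 2: S(add(add(SSZ, SSSZ), add(Z, SSZ)))
  step 3: S(add(S(add(SZ, SSSZ)), add(Z, SSZ)))
  step 4: S(S(add(add(SZ, SSSZ), add(Z, SSZ))))
  step 5: S(S(add(S(add(Z, SSSZ)), add(Z, SSZ))))
  step 6: S(S(S(add(add(Z, SSSZ), add(Z, SSZ)))))
  step 7: S(S(S(add(SSSZ, add(Z, SSZ)))))
  step 8: S(S(S(S(add(SSZ, add(Z, SSZ))))))

Answer: after 8 steps: S(S(S(S(add(SSZ, add(Z, SSZ))))))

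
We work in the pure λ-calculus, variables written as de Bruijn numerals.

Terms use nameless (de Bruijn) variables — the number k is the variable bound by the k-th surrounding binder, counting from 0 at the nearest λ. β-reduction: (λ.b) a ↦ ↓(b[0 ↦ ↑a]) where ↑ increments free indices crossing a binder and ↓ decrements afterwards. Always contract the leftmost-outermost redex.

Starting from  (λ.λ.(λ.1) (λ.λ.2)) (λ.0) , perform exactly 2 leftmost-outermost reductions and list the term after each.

Answer: after 2 steps: λ.0

Derivation:
  start: (λ.λ.(λ.1) (λ.λ.2)) (λ.0)
  [1] λ.(λ.1) (λ.λ.2)
  [2] λ.0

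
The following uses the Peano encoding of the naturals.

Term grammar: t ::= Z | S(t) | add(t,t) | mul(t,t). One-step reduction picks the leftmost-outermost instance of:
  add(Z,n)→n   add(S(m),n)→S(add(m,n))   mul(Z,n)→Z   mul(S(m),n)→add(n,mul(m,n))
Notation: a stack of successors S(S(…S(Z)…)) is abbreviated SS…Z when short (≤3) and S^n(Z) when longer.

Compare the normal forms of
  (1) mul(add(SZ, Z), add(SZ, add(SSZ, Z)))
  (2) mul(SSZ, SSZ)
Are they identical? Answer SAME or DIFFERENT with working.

Answer: DIFFERENT — A ⇓ SSSZ, B ⇓ S^4(Z)

Reduction:
Term A:
  start: mul(add(SZ, Z), add(SZ, add(SSZ, Z)))
  →1  mul(S(add(Z, Z)), add(SZ, add(SSZ, Z)))
  →2  add(add(SZ, add(SSZ, Z)), mul(add(Z, Z), add(SZ, add(SSZ, Z))))
  →3  add(S(add(Z, add(SSZ, Z))), mul(add(Z, Z), add(SZ, add(SSZ, Z))))
  →4  S(add(add(Z, add(SSZ, Z)), mul(add(Z, Z), add(SZ, add(SSZ, Z)))))
  →5  S(add(add(SSZ, Z), mul(add(Z, Z), add(SZ, add(SSZ, Z)))))
  →6  S(add(S(add(SZ, Z)), mul(add(Z, Z), add(SZ, add(SSZ, Z)))))
  →7  S(S(add(add(SZ, Z), mul(add(Z, Z), add(SZ, add(SSZ, Z))))))
  →8  S(S(add(S(add(Z, Z)), mul(add(Z, Z), add(SZ, add(SSZ, Z))))))
  →9  S(S(S(add(add(Z, Z), mul(add(Z, Z), add(SZ, add(SSZ, Z)))))))
  →10  S(S(S(add(Z, mul(add(Z, Z), add(SZ, add(SSZ, Z)))))))
  →11  S(S(S(mul(add(Z, Z), add(SZ, add(SSZ, Z))))))
  →12  S(S(S(mul(Z, add(SZ, add(SSZ, Z))))))
  →13  SSSZ

Term B:
  start: mul(SSZ, SSZ)
  →1  add(SSZ, mul(SZ, SSZ))
  →2  S(add(SZ, mul(SZ, SSZ)))
  →3  S(S(add(Z, mul(SZ, SSZ))))
  →4  S(S(mul(SZ, SSZ)))
  →5  S(S(add(SSZ, mul(Z, SSZ))))
  →6  S(S(S(add(SZ, mul(Z, SSZ)))))
  →7  S(S(S(S(add(Z, mul(Z, SSZ))))))
  →8  S(S(S(S(mul(Z, SSZ)))))
  →9  S^4(Z)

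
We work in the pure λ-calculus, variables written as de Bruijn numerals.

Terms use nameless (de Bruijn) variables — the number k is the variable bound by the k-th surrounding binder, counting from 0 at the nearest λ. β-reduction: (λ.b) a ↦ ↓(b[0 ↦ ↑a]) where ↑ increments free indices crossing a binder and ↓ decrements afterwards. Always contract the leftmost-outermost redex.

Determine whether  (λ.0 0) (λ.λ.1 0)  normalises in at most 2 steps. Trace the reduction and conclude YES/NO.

  start: (λ.0 0) (λ.λ.1 0)
  →1  (λ.λ.1 0) (λ.λ.1 0)
  →2  λ.(λ.λ.1 0) 0

Answer: NO — after 2 steps the term is λ.(λ.λ.1 0) 0, not yet normal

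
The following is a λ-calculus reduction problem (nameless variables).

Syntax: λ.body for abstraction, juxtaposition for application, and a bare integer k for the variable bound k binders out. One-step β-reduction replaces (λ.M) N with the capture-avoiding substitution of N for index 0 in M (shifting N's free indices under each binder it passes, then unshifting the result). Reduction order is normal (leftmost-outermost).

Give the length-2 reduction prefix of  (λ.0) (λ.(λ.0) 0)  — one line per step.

  start: (λ.0) (λ.(λ.0) 0)
  →1  λ.(λ.0) 0
  →2  λ.0

Answer: after 2 steps: λ.0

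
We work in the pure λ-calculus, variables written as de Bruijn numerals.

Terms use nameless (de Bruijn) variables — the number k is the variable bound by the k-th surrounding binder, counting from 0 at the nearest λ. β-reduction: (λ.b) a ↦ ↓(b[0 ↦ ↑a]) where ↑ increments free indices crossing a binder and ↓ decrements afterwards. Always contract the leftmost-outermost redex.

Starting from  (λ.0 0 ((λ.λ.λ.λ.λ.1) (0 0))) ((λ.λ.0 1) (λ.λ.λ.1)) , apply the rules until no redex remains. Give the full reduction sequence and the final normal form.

  start: (λ.0 0 ((λ.λ.λ.λ.λ.1) (0 0))) ((λ.λ.0 1) (λ.λ.λ.1))
  →1  (λ.λ.0 1) (λ.λ.λ.1) ((λ.λ.0 1) (λ.λ.λ.1)) ((λ.λ.λ.λ.λ.1) ((λ.λ.0 1) (λ.λ.λ.1) ((λ.λ.0 1) (λ.λ.λ.1))))
  →2  (λ.0 (λ.λ.λ.1)) ((λ.λ.0 1) (λ.λ.λ.1)) ((λ.λ.λ.λ.λ.1) ((λ.λ.0 1) (λ.λ.λ.1) ((λ.λ.0 1) (λ.λ.λ.1))))
  →3  (λ.λ.0 1) (λ.λ.λ.1) (λ.λ.λ.1) ((λ.λ.λ.λ.λ.1) ((λ.λ.0 1) (λ.λ.λ.1) ((λ.λ.0 1) (λ.λ.λ.1))))
  →4  (λ.0 (λ.λ.λ.1)) (λ.λ.λ.1) ((λ.λ.λ.λ.λ.1) ((λ.λ.0 1) (λ.λ.λ.1) ((λ.λ.0 1) (λ.λ.λ.1))))
  →5  (λ.λ.λ.1) (λ.λ.λ.1) ((λ.λ.λ.λ.λ.1) ((λ.λ.0 1) (λ.λ.λ.1) ((λ.λ.0 1) (λ.λ.λ.1))))
  →6  (λ.λ.1) ((λ.λ.λ.λ.λ.1) ((λ.λ.0 1) (λ.λ.λ.1) ((λ.λ.0 1) (λ.λ.λ.1))))
  →7  λ.(λ.λ.λ.λ.λ.1) ((λ.λ.0 1) (λ.λ.λ.1) ((λ.λ.0 1) (λ.λ.λ.1)))
  →8  λ.λ.λ.λ.λ.1

Answer: normal form = λ.λ.λ.λ.λ.1  (in 8 steps)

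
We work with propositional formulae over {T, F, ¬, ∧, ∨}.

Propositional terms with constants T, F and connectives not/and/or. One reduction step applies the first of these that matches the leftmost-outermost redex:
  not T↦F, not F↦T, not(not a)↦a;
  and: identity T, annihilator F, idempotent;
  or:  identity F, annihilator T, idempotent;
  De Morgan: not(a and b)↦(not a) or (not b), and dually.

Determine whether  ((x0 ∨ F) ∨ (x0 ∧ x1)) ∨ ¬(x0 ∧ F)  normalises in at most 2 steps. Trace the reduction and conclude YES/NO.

Answer: NO — after 2 steps the term is (x0 ∨ (x0 ∧ x1)) ∨ (¬x0 ∨ ¬F), not yet normal

Working:
  start: ((x0 ∨ F) ∨ (x0 ∧ x1)) ∨ ¬(x0 ∧ F)
  [1] (x0 ∨ (x0 ∧ x1)) ∨ ¬(x0 ∧ F)
  [2] (x0 ∨ (x0 ∧ x1)) ∨ (¬x0 ∨ ¬F)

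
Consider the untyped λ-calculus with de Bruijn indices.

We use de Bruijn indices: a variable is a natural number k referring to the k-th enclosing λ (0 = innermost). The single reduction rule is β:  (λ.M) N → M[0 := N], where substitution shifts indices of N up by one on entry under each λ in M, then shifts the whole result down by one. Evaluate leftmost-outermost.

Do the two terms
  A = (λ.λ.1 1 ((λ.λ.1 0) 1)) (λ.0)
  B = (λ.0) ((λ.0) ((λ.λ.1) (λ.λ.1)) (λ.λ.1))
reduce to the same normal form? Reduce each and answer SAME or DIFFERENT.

Answer: DIFFERENT — A ⇓ λ.λ.0, B ⇓ λ.λ.1

Reduction:
Term A:
  start: (λ.λ.1 1 ((λ.λ.1 0) 1)) (λ.0)
  [1] λ.(λ.0) (λ.0) ((λ.λ.1 0) (λ.0))
  [2] λ.(λ.0) ((λ.λ.1 0) (λ.0))
  [3] λ.(λ.λ.1 0) (λ.0)
  [4] λ.λ.(λ.0) 0
  [5] λ.λ.0

Term B:
  start: (λ.0) ((λ.0) ((λ.λ.1) (λ.λ.1)) (λ.λ.1))
  [1] (λ.0) ((λ.λ.1) (λ.λ.1)) (λ.λ.1)
  [2] (λ.λ.1) (λ.λ.1) (λ.λ.1)
  [3] (λ.λ.λ.1) (λ.λ.1)
  [4] λ.λ.1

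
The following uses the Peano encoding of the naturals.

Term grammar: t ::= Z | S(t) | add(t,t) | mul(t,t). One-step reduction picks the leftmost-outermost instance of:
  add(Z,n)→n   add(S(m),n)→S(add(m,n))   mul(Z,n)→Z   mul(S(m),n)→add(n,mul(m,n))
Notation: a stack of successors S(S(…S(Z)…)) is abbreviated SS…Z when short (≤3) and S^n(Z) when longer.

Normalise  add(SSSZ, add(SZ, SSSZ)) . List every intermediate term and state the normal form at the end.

  start: add(SSSZ, add(SZ, SSSZ))
  [1] S(add(SSZ, add(SZ, SSSZ)))
  [2] S(S(add(SZ, add(SZ, SSSZ))))
  [3] S(S(S(add(Z, add(SZ, SSSZ)))))
  [4] S(S(S(add(SZ, SSSZ))))
  [5] S(S(S(S(add(Z, SSSZ)))))
  [6] S^7(Z)

Answer: normal form = S^7(Z)  (in 6 steps)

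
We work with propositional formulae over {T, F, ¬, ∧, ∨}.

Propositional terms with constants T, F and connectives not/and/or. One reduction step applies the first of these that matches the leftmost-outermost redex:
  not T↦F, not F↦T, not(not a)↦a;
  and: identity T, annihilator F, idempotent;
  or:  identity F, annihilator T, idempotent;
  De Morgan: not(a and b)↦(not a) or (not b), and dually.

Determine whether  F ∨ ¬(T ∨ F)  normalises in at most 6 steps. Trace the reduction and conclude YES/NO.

  start: F ∨ ¬(T ∨ F)
  step 1: ¬(T ∨ F)
  step 2: ¬T ∧ ¬F
  step 3: F ∧ ¬F
  step 4: F

Answer: YES — reaches normal form F in 4 ≤ 6 steps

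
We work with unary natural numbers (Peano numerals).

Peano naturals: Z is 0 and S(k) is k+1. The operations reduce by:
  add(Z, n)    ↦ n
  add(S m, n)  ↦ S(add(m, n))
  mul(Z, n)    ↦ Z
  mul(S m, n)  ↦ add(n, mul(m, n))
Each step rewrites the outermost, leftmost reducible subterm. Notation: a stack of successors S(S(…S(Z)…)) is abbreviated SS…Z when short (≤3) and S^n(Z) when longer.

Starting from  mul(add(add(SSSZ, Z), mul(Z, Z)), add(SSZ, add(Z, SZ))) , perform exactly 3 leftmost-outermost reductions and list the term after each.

  start: mul(add(add(SSSZ, Z), mul(Z, Z)), add(SSZ, add(Z, SZ)))
  →1  mul(add(S(add(SSZ, Z)), mul(Z, Z)), add(SSZ, add(Z, SZ)))
  →2  mul(S(add(add(SSZ, Z), mul(Z, Z))), add(SSZ, add(Z, SZ)))
  →3  add(add(SSZ, add(Z, SZ)), mul(add(add(SSZ, Z), mul(Z, Z)), add(SSZ, add(Z, SZ))))

Answer: after 3 steps: add(add(SSZ, add(Z, SZ)), mul(add(add(SSZ, Z), mul(Z, Z)), add(SSZ, add(Z, SZ))))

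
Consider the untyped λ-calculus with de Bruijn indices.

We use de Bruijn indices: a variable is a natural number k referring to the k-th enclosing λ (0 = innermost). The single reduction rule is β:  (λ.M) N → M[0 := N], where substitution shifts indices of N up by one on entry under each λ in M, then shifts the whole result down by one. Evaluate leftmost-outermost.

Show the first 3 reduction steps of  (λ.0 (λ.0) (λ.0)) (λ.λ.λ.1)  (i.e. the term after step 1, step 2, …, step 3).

Answer: after 3 steps: λ.λ.0

Reduction:
  start: (λ.0 (λ.0) (λ.0)) (λ.λ.λ.1)
  →1  (λ.λ.λ.1) (λ.0) (λ.0)
  →2  (λ.λ.1) (λ.0)
  →3  λ.λ.0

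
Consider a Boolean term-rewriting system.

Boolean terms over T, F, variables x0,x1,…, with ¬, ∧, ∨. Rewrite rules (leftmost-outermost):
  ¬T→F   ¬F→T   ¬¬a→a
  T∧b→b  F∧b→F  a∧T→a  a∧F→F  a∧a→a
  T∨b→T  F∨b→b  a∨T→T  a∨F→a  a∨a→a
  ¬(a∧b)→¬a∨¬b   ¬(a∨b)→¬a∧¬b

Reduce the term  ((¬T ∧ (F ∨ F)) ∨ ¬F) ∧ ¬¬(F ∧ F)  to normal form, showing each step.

  start: ((¬T ∧ (F ∨ F)) ∨ ¬F) ∧ ¬¬(F ∧ F)
  step 1: ((F ∧ (F ∨ F)) ∨ ¬F) ∧ ¬¬(F ∧ F)
  step 2: (F ∨ ¬F) ∧ ¬¬(F ∧ F)
  step 3: ¬F ∧ ¬¬(F ∧ F)
  step 4: T ∧ ¬¬(F ∧ F)
  step 5: ¬¬(F ∧ F)
  step 6: F ∧ F
  step 7: F

Answer: normal form = F  (in 7 steps)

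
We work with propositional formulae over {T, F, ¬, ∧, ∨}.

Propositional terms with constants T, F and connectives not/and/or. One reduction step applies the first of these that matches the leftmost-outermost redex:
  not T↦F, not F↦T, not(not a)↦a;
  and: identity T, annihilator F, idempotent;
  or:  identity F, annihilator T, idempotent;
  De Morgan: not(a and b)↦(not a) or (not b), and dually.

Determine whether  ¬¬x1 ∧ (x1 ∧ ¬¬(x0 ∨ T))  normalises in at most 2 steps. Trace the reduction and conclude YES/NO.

Answer: NO — after 2 steps the term is x1 ∧ (x1 ∧ (x0 ∨ T)), not yet normal

Reduction:
  start: ¬¬x1 ∧ (x1 ∧ ¬¬(x0 ∨ T))
  [1] x1 ∧ (x1 ∧ ¬¬(x0 ∨ T))
  [2] x1 ∧ (x1 ∧ (x0 ∨ T))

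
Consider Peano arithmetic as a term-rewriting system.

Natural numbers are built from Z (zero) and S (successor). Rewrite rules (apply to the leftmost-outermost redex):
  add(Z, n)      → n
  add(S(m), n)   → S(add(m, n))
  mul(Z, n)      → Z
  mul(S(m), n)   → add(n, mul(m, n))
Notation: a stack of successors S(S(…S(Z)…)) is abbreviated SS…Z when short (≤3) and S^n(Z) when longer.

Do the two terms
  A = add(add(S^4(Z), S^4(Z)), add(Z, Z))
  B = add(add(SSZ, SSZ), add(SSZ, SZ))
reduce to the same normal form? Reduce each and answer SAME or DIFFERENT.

Term A:
  start: add(add(S^4(Z), S^4(Z)), add(Z, Z))
  →1  add(S(add(SSSZ, S^4(Z))), add(Z, Z))
  →2  S(add(add(SSSZ, S^4(Z)), add(Z, Z)))
  →3  S(add(S(add(SSZ, S^4(Z))), add(Z, Z)))
  →4  S(S(add(add(SSZ, S^4(Z)), add(Z, Z))))
  →5  S(S(add(S(add(SZ, S^4(Z))), add(Z, Z))))
  →6  S(S(S(add(add(SZ, S^4(Z)), add(Z, Z)))))
  →7  S(S(S(add(S(add(Z, S^4(Z))), add(Z, Z)))))
  →8  S(S(S(S(add(add(Z, S^4(Z)), add(Z, Z))))))
  →9  S(S(S(S(add(S^4(Z), add(Z, Z))))))
  →10  S(S(S(S(S(add(SSSZ, add(Z, Z)))))))
  →11  S(S(S(S(S(S(add(SSZ, add(Z, Z))))))))
  →12  S(S(S(S(S(S(S(add(SZ, add(Z, Z)))))))))
  →13  S(S(S(S(S(S(S(S(add(Z, add(Z, Z))))))))))
  →14  S(S(S(S(S(S(S(S(add(Z, Z)))))))))
  →15  S^8(Z)

Term B:
  start: add(add(SSZ, SSZ), add(SSZ, SZ))
  →1  add(S(add(SZ, SSZ)), add(SSZ, SZ))
  →2  S(add(add(SZ, SSZ), add(SSZ, SZ)))
  →3  S(add(S(add(Z, SSZ)), add(SSZ, SZ)))
  →4  S(S(add(add(Z, SSZ), add(SSZ, SZ))))
  →5  S(S(add(SSZ, add(SSZ, SZ))))
  →6  S(S(S(add(SZ, add(SSZ, SZ)))))
  →7  S(S(S(S(add(Z, add(SSZ, SZ))))))
  →8  S(S(S(S(add(SSZ, SZ)))))
  →9  S(S(S(S(S(add(SZ, SZ))))))
  →10  S(S(S(S(S(S(add(Z, SZ)))))))
  →11  S^7(Z)

Answer: DIFFERENT — A ⇓ S^8(Z), B ⇓ S^7(Z)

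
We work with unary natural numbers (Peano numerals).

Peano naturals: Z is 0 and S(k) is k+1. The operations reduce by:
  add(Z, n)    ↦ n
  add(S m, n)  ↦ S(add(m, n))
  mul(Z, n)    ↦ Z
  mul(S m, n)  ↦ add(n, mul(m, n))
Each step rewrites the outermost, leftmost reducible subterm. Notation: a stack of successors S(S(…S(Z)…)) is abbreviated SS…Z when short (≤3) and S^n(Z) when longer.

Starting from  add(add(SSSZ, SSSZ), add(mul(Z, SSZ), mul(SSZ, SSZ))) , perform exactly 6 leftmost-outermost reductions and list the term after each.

  start: add(add(SSSZ, SSSZ), add(mul(Z, SSZ), mul(SSZ, SSZ)))
  [1] add(S(add(SSZ, SSSZ)), add(mul(Z, SSZ), mul(SSZ, SSZ)))
  [2] S(add(add(SSZ, SSSZ), add(mul(Z, SSZ), mul(SSZ, SSZ))))
  [3] S(add(S(add(SZ, SSSZ)), add(mul(Z, SSZ), mul(SSZ, SSZ))))
  [4] S(S(add(add(SZ, SSSZ), add(mul(Z, SSZ), mul(SSZ, SSZ)))))
  [5] S(S(add(S(add(Z, SSSZ)), add(mul(Z, SSZ), mul(SSZ, SSZ)))))
  [6] S(S(S(add(add(Z, SSSZ), add(mul(Z, SSZ), mul(SSZ, SSZ))))))

Answer: after 6 steps: S(S(S(add(add(Z, SSSZ), add(mul(Z, SSZ), mul(SSZ, SSZ))))))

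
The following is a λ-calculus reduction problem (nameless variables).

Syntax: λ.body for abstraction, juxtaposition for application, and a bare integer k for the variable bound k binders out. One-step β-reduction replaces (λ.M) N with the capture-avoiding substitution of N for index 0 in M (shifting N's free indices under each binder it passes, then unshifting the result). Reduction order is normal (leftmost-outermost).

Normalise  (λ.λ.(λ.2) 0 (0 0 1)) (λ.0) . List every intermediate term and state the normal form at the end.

Answer: normal form = λ.0 0 (λ.0)  (in 3 steps)

Derivation:
  start: (λ.λ.(λ.2) 0 (0 0 1)) (λ.0)
  [1] λ.(λ.λ.0) 0 (0 0 (λ.0))
  [2] λ.(λ.0) (0 0 (λ.0))
  [3] λ.0 0 (λ.0)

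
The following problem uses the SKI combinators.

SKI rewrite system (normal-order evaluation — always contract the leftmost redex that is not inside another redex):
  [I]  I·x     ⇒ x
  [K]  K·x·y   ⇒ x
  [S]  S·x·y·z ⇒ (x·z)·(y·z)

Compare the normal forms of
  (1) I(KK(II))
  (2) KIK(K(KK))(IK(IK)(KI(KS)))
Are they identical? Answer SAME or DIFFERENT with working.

Term A:
  start: I(KK(II))
  [1] KK(II)
  [2] K

Term B:
  start: KIK(K(KK))(IK(IK)(KI(KS)))
  [1] I(K(KK))(IK(IK)(KI(KS)))
  [2] K(KK)(IK(IK)(KI(KS)))
  [3] KK

Answer: DIFFERENT — A ⇓ K, B ⇓ KK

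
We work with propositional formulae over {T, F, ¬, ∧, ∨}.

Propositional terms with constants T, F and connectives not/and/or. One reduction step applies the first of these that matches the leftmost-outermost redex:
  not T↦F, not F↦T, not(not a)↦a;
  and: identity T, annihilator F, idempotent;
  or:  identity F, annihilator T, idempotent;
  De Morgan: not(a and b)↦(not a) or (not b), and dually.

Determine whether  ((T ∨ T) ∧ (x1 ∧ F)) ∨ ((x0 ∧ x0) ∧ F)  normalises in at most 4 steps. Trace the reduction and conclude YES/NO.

Answer: NO — after 4 steps the term is (x0 ∧ x0) ∧ F, not yet normal

Working:
  start: ((T ∨ T) ∧ (x1 ∧ F)) ∨ ((x0 ∧ x0) ∧ F)
  step 1: (T ∧ (x1 ∧ F)) ∨ ((x0 ∧ x0) ∧ F)
  step 2: (x1 ∧ F) ∨ ((x0 ∧ x0) ∧ F)
  step 3: F ∨ ((x0 ∧ x0) ∧ F)
  step 4: (x0 ∧ x0) ∧ F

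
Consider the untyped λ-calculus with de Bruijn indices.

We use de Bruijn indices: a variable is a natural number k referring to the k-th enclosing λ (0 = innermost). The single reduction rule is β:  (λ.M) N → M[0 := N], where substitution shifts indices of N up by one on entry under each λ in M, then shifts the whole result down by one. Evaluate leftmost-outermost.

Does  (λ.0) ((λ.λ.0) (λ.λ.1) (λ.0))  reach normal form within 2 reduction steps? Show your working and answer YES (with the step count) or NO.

Answer: NO — after 2 steps the term is (λ.0) (λ.0), not yet normal

Working:
  start: (λ.0) ((λ.λ.0) (λ.λ.1) (λ.0))
  [1] (λ.λ.0) (λ.λ.1) (λ.0)
  [2] (λ.0) (λ.0)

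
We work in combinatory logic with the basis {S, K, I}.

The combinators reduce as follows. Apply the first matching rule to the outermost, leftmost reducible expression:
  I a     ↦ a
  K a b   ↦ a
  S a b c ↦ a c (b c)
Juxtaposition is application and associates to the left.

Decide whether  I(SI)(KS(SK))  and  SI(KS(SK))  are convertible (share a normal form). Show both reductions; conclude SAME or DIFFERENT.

Answer: SAME — A ⇓ SIS, B ⇓ SIS

Reduction:
Term A:
  start: I(SI)(KS(SK))
  step 1: SI(KS(SK))
  step 2: SIS

Term B:
  start: SI(KS(SK))
  step 1: SIS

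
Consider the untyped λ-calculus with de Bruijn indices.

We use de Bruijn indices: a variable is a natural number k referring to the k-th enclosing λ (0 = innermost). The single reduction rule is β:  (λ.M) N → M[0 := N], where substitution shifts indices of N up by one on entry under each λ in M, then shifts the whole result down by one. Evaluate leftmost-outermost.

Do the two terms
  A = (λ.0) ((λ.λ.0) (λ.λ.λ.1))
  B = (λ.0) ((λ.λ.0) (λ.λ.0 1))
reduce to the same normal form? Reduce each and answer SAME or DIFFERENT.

Answer: SAME — A ⇓ λ.0, B ⇓ λ.0

Reduction:
Term A:
  start: (λ.0) ((λ.λ.0) (λ.λ.λ.1))
  step 1: (λ.λ.0) (λ.λ.λ.1)
  step 2: λ.0

Term B:
  start: (λ.0) ((λ.λ.0) (λ.λ.0 1))
  step 1: (λ.λ.0) (λ.λ.0 1)
  step 2: λ.0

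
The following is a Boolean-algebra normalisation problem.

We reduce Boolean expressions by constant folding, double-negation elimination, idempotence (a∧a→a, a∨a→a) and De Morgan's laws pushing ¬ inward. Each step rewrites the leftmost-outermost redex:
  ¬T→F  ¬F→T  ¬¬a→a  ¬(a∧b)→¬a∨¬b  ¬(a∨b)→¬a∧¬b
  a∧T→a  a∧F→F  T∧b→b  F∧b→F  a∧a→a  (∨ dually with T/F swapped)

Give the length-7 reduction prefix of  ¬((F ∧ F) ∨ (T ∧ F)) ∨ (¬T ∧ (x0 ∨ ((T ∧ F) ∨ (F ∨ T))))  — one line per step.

Answer: after 7 steps: (F ∨ ¬F) ∨ (¬T ∧ (x0 ∨ ((T ∧ F) ∨ (F ∨ T))))

Reduction:
  start: ¬((F ∧ F) ∨ (T ∧ F)) ∨ (¬T ∧ (x0 ∨ ((T ∧ F) ∨ (F ∨ T))))
  →1  (¬(F ∧ F) ∧ ¬(T ∧ F)) ∨ (¬T ∧ (x0 ∨ ((T ∧ F) ∨ (F ∨ T))))
  →2  ((¬F ∨ ¬F) ∧ ¬(T ∧ F)) ∨ (¬T ∧ (x0 ∨ ((T ∧ F) ∨ (F ∨ T))))
  →3  (¬F ∧ ¬(T ∧ F)) ∨ (¬T ∧ (x0 ∨ ((T ∧ F) ∨ (F ∨ T))))
  →4  (T ∧ ¬(T ∧ F)) ∨ (¬T ∧ (x0 ∨ ((T ∧ F) ∨ (F ∨ T))))
  →5  ¬(T ∧ F) ∨ (¬T ∧ (x0 ∨ ((T ∧ F) ∨ (F ∨ T))))
  →6  (¬T ∨ ¬F) ∨ (¬T ∧ (x0 ∨ ((T ∧ F) ∨ (F ∨ T))))
  →7  (F ∨ ¬F) ∨ (¬T ∧ (x0 ∨ ((T ∧ F) ∨ (F ∨ T))))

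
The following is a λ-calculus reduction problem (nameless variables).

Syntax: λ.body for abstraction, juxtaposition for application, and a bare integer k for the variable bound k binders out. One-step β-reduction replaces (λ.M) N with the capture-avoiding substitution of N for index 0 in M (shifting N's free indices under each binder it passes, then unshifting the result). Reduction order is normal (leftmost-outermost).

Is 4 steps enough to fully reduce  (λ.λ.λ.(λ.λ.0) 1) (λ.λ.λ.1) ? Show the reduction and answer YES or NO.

  start: (λ.λ.λ.(λ.λ.0) 1) (λ.λ.λ.1)
  step 1: λ.λ.(λ.λ.0) 1
  step 2: λ.λ.λ.0

Answer: YES — reaches normal form λ.λ.λ.0 in 2 ≤ 4 steps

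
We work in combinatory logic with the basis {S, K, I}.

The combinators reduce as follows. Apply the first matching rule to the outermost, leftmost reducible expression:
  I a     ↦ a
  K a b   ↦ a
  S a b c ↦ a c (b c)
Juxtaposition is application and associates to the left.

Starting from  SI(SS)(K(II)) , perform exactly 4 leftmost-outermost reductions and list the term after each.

Answer: after 4 steps: I

Reduction:
  start: SI(SS)(K(II))
  →1  I(K(II))(SS(K(II)))
  →2  K(II)(SS(K(II)))
  →3  II
  →4  I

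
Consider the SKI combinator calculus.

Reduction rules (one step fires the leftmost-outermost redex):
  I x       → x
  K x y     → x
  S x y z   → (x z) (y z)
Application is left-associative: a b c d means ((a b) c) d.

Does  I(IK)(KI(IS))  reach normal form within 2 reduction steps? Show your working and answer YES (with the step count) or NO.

Answer: NO — after 2 steps the term is K(KI(IS)), not yet normal

Derivation:
  start: I(IK)(KI(IS))
  [1] IK(KI(IS))
  [2] K(KI(IS))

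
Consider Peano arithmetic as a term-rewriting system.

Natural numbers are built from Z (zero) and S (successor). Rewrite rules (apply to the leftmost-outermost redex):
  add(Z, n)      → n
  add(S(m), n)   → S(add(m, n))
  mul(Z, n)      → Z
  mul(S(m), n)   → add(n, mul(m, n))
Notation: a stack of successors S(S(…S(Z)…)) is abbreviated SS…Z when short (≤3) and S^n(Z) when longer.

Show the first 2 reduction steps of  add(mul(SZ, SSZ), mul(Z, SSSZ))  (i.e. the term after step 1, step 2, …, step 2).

Answer: after 2 steps: add(S(add(SZ, mul(Z, SSZ))), mul(Z, SSSZ))

Reduction:
  start: add(mul(SZ, SSZ), mul(Z, SSSZ))
  →1  add(add(SSZ, mul(Z, SSZ)), mul(Z, SSSZ))
  →2  add(S(add(SZ, mul(Z, SSZ))), mul(Z, SSSZ))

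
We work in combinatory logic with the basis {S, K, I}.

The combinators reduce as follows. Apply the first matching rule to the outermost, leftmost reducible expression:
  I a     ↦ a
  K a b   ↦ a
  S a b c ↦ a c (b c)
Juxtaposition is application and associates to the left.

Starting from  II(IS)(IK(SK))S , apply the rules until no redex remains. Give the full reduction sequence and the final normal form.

Answer: normal form = S(K(SK))S  (in 4 steps)

Reduction:
  start: II(IS)(IK(SK))S
  step 1: I(IS)(IK(SK))S
  step 2: IS(IK(SK))S
  step 3: S(IK(SK))S
  step 4: S(K(SK))S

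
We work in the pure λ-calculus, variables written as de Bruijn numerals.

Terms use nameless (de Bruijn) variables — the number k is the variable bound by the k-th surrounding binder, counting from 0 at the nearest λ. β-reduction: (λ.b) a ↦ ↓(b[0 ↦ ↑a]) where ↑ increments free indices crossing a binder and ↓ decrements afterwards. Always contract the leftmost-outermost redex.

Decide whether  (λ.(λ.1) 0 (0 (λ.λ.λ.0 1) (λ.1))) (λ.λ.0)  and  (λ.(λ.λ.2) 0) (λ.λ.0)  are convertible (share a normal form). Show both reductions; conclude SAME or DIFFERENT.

Term A:
  start: (λ.(λ.1) 0 (0 (λ.λ.λ.0 1) (λ.1))) (λ.λ.0)
  →1  (λ.λ.λ.0) (λ.λ.0) ((λ.λ.0) (λ.λ.λ.0 1) (λ.λ.λ.0))
  →2  (λ.λ.0) ((λ.λ.0) (λ.λ.λ.0 1) (λ.λ.λ.0))
  →3  λ.0

Term B:
  start: (λ.(λ.λ.2) 0) (λ.λ.0)
  →1  (λ.λ.λ.λ.0) (λ.λ.0)
  →2  λ.λ.λ.0

Answer: DIFFERENT — A ⇓ λ.0, B ⇓ λ.λ.λ.0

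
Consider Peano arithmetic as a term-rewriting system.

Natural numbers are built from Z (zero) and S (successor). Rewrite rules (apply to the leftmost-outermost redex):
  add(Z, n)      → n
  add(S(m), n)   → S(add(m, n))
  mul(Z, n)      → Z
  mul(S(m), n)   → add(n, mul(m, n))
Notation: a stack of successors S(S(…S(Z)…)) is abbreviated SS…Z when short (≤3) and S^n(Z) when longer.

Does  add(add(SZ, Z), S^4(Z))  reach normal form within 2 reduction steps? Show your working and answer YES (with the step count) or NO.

  start: add(add(SZ, Z), S^4(Z))
  →1  add(S(add(Z, Z)), S^4(Z))
  →2  S(add(add(Z, Z), S^4(Z)))

Answer: NO — after 2 steps the term is S(add(add(Z, Z), S^4(Z))), not yet normal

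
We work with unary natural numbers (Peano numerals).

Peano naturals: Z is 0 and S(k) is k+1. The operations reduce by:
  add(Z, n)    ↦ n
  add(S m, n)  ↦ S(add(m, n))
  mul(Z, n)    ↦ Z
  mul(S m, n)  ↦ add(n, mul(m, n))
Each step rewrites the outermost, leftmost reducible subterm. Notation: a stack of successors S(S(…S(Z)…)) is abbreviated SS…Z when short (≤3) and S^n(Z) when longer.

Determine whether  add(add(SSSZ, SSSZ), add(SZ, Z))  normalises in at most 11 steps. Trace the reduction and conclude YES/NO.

Answer: NO — after 11 steps the term is S(S(S(S(S(S(add(SZ, Z))))))), not yet normal

Reduction:
  start: add(add(SSSZ, SSSZ), add(SZ, Z))
  step 1: add(S(add(SSZ, SSSZ)), add(SZ, Z))
  step 2: S(add(add(SSZ, SSSZ), add(SZ, Z)))
  step 3: S(add(S(add(SZ, SSSZ)), add(SZ, Z)))
  step 4: S(S(add(add(SZ, SSSZ), add(SZ, Z))))
  step 5: S(S(add(S(add(Z, SSSZ)), add(SZ, Z))))
  step 6: S(S(S(add(add(Z, SSSZ), add(SZ, Z)))))
  step 7: S(S(S(add(SSSZ, add(SZ, Z)))))
  step 8: S(S(S(S(add(SSZ, add(SZ, Z))))))
  step 9: S(S(S(S(S(add(SZ, add(SZ, Z)))))))
  step 10: S(S(S(S(S(S(add(Z, add(SZ, Z))))))))
  step 11: S(S(S(S(S(S(add(SZ, Z)))))))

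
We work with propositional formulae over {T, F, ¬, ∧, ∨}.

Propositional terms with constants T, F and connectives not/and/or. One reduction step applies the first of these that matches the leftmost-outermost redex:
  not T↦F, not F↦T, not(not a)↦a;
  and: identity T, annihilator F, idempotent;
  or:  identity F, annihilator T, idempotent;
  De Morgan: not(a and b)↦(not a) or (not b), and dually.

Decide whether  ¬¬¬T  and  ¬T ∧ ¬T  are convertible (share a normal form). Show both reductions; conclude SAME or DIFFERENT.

Term A:
  start: ¬¬¬T
  [1] ¬T
  [2] F

Term B:
  start: ¬T ∧ ¬T
  [1] ¬T
  [2] F

Answer: SAME — A ⇓ F, B ⇓ F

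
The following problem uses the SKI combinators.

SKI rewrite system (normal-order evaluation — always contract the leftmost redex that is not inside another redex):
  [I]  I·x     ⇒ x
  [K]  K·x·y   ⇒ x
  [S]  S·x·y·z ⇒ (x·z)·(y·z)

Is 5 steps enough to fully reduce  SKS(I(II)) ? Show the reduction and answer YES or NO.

  start: SKS(I(II))
  →1  K(I(II))(S(I(II)))
  →2  I(II)
  →3  II
  →4  I

Answer: YES — reaches normal form I in 4 ≤ 5 steps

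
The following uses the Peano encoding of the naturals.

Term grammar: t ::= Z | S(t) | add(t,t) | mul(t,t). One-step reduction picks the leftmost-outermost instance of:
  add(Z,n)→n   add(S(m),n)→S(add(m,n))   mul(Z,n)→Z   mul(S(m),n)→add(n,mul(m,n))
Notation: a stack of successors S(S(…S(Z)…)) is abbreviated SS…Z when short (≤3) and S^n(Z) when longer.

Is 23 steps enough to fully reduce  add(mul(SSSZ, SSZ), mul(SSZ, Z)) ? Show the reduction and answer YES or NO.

Answer: NO — after 23 steps the term is S(S(S(S(S(S(add(Z, mul(Z, Z)))))))), not yet normal

Working:
  start: add(mul(SSSZ, SSZ), mul(SSZ, Z))
  [1] add(add(SSZ, mul(SSZ, SSZ)), mul(SSZ, Z))
  [2] add(S(add(SZ, mul(SSZ, SSZ))), mul(SSZ, Z))
  [3] S(add(add(SZ, mul(SSZ, SSZ)), mul(SSZ, Z)))
  [4] S(add(S(add(Z, mul(SSZ, SSZ))), mul(SSZ, Z)))
  [5] S(S(add(add(Z, mul(SSZ, SSZ)), mul(SSZ, Z))))
  [6] S(S(add(mul(SSZ, SSZ), mul(SSZ, Z))))
  [7] S(S(add(add(SSZ, mul(SZ, SSZ)), mul(SSZ, Z))))
  [8] S(S(add(S(add(SZ, mul(SZ, SSZ))), mul(SSZ, Z))))
  [9] S(S(S(add(add(SZ, mul(SZ, SSZ)), mul(SSZ, Z)))))
  [10] S(S(S(add(S(add(Z, mul(SZ, SSZ))), mul(SSZ, Z)))))
  [11] S(S(S(S(add(add(Z, mul(SZ, SSZ)), mul(SSZ, Z))))))
  [12] S(S(S(S(add(mul(SZ, SSZ), mul(SSZ, Z))))))
  [13] S(S(S(S(add(add(SSZ, mul(Z, SSZ)), mul(SSZ, Z))))))
  [14] S(S(S(S(add(S(add(SZ, mul(Z, SSZ))), mul(SSZ, Z))))))
  [15] S(S(S(S(S(add(add(SZ, mul(Z, SSZ)), mul(SSZ, Z)))))))
  [16] S(S(S(S(S(add(S(add(Z, mul(Z, SSZ))), mul(SSZ, Z)))))))
  [17] S(S(S(S(S(S(add(add(Z, mul(Z, SSZ)), mul(SSZ, Z))))))))
  [18] S(S(S(S(S(S(add(mul(Z, SSZ), mul(SSZ, Z))))))))
  [19] S(S(S(S(S(S(add(Z, mul(SSZ, Z))))))))
  [20] S(S(S(S(S(S(mul(SSZ, Z)))))))
  [21] S(S(S(S(S(S(add(Z, mul(SZ, Z))))))))
  [22] S(S(S(S(S(S(mul(SZ, Z)))))))
  [23] S(S(S(S(S(S(add(Z, mul(Z, Z))))))))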